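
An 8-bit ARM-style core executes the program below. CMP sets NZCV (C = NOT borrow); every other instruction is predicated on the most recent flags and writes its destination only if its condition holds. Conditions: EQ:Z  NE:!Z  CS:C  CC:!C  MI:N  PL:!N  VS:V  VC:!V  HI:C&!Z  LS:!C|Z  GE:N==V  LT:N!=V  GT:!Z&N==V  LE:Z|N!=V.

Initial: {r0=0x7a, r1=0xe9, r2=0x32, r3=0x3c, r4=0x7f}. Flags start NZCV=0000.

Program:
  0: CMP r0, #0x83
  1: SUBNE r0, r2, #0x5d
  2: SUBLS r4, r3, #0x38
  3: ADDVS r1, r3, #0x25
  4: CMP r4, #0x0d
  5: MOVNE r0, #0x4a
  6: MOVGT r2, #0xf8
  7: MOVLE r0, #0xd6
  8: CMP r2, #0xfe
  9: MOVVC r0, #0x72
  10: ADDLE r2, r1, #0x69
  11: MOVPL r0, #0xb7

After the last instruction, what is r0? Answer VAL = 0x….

0: ✓ CMP  NZCV=1001
1: ✓ SUBNE  r0←0xd5
2: ✓ SUBLS  r4←0x04
3: ✓ ADDVS  r1←0x61
4: ✓ CMP  NZCV=1000
5: ✓ MOVNE  r0←0x4a
6: · MOVGT
7: ✓ MOVLE  r0←0xd6
8: ✓ CMP  NZCV=0000
9: ✓ MOVVC  r0←0x72
10: · ADDLE
11: ✓ MOVPL  r0←0xb7

VAL = 0xb7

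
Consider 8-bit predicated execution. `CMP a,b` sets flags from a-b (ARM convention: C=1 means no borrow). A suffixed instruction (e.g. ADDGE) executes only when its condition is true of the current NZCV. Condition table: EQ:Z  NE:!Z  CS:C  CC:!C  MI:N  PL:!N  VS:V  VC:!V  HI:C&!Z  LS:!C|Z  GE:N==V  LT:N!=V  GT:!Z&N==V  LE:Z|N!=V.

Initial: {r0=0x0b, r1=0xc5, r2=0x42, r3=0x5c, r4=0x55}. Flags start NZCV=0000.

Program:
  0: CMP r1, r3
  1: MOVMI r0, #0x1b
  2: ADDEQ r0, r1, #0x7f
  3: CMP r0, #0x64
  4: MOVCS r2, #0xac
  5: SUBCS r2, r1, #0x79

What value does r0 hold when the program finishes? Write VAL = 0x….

VAL = 0x0b

[0] flags=0011 → (cmp)
[1] flags=0011 MI?F → skip
[2] flags=0011 EQ?F → skip
[3] flags=1000 → (cmp)
[4] flags=1000 CS?F → skip
[5] flags=1000 CS?F → skip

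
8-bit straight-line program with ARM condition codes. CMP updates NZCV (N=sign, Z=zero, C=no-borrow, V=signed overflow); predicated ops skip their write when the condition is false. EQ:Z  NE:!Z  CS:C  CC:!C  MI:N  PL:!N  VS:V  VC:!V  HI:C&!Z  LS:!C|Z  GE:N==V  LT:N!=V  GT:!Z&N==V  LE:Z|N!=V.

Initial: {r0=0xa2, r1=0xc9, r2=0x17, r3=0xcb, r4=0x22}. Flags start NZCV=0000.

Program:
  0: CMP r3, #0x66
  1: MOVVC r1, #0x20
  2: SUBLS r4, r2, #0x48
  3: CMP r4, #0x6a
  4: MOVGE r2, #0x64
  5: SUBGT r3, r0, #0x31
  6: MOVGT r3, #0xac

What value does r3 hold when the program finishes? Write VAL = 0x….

VAL = 0xcb

0: ✓ CMP  NZCV=0011
1: · MOVVC
2: · SUBLS
3: ✓ CMP  NZCV=1000
4: · MOVGE
5: · SUBGT
6: · MOVGT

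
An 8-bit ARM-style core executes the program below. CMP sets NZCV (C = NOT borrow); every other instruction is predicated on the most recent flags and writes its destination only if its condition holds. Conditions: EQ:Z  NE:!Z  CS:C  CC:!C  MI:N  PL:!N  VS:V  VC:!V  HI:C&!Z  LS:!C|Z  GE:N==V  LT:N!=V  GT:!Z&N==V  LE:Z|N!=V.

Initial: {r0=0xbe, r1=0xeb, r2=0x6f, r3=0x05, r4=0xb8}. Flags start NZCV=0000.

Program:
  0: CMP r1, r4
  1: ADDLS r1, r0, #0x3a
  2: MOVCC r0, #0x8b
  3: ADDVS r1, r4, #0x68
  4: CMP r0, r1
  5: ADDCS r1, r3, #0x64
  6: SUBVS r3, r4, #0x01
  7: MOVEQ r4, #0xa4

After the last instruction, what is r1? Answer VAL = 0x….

VAL = 0xeb

0: ✓ CMP  NZCV=0010
1: · ADDLS
2: · MOVCC
3: · ADDVS
4: ✓ CMP  NZCV=1000
5: · ADDCS
6: · SUBVS
7: · MOVEQ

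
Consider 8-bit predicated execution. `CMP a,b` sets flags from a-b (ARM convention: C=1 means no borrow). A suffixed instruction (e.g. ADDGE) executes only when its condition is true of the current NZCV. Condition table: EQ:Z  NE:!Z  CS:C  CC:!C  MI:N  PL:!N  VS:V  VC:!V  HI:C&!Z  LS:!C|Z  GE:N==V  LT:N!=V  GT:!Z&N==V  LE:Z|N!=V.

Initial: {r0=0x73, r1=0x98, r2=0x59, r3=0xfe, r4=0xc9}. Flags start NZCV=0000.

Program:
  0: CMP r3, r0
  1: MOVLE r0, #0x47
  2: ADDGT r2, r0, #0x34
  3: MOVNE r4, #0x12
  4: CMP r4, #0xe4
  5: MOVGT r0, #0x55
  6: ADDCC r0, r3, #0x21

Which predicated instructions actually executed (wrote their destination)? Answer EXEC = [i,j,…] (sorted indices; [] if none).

EXEC = [1,3,5,6]

[0] flags=1010 → (cmp)
[1] flags=1010 LE?T → r0=0x47
[2] flags=1010 GT?F → skip
[3] flags=1010 NE?T → r4=0x12
[4] flags=0000 → (cmp)
[5] flags=0000 GT?T → r0=0x55
[6] flags=0000 CC?T → r0=0x1f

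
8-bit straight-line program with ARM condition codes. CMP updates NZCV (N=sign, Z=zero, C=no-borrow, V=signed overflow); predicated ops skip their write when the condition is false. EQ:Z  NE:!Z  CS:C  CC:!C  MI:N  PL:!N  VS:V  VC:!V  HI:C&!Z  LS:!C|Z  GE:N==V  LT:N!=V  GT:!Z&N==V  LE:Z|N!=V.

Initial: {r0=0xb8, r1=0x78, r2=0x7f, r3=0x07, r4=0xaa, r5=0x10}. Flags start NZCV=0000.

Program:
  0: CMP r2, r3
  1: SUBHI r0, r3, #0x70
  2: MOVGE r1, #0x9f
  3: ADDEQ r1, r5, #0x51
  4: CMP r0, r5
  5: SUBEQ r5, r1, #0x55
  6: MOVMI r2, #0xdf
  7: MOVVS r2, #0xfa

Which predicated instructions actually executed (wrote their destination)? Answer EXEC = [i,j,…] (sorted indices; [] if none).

[0] flags=0010 → (cmp)
[1] flags=0010 HI?T → r0=0x97
[2] flags=0010 GE?T → r1=0x9f
[3] flags=0010 EQ?F → skip
[4] flags=1010 → (cmp)
[5] flags=1010 EQ?F → skip
[6] flags=1010 MI?T → r2=0xdf
[7] flags=1010 VS?F → skip

EXEC = [1,2,6]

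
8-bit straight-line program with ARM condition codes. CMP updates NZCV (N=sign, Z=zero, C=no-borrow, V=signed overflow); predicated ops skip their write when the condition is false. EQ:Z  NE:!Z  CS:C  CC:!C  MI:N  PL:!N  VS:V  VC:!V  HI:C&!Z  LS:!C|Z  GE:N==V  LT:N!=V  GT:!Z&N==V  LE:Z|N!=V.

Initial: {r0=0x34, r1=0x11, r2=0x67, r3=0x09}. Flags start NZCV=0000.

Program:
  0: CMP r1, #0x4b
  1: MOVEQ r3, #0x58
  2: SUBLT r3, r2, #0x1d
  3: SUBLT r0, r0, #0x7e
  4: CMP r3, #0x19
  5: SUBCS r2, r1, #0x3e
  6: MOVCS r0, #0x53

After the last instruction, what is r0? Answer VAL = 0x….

[0] flags=1000 → (cmp)
[1] flags=1000 EQ?F → skip
[2] flags=1000 LT?T → r3=0x4a
[3] flags=1000 LT?T → r0=0xb6
[4] flags=0010 → (cmp)
[5] flags=0010 CS?T → r2=0xd3
[6] flags=0010 CS?T → r0=0x53

VAL = 0x53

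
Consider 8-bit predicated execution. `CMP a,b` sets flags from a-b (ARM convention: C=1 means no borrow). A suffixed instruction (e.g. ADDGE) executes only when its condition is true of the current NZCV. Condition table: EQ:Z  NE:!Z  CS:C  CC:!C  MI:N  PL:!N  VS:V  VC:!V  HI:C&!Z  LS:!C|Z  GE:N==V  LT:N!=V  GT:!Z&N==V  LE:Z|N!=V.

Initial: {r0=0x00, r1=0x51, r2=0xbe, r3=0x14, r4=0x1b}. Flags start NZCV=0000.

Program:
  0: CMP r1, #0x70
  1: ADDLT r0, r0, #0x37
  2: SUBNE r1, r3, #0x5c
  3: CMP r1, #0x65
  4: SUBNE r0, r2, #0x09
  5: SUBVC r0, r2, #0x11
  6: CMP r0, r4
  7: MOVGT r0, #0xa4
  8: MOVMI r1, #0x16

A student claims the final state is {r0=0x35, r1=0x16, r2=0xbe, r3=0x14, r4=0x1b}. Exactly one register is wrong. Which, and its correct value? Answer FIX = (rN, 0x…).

0: ✓ CMP  NZCV=1000
1: ✓ ADDLT  r0←0x37
2: ✓ SUBNE  r1←0xb8
3: ✓ CMP  NZCV=0011
4: ✓ SUBNE  r0←0xb5
5: · SUBVC
6: ✓ CMP  NZCV=1010
7: · MOVGT
8: ✓ MOVMI  r1←0x16

FIX = (r0, 0xb5)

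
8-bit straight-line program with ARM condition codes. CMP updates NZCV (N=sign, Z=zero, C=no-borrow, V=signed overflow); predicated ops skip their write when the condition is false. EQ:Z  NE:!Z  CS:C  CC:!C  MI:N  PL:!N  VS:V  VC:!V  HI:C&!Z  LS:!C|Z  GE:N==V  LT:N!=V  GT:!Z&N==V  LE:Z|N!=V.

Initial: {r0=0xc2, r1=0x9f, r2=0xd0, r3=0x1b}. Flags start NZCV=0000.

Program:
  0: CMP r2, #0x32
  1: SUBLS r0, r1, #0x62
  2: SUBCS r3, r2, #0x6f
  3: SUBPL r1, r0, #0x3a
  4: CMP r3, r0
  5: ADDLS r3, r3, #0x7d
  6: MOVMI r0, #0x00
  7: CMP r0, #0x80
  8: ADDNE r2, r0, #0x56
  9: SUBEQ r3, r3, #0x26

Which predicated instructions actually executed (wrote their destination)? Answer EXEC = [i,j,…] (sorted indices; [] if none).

[0] flags=1010 → (cmp)
[1] flags=1010 LS?F → skip
[2] flags=1010 CS?T → r3=0x61
[3] flags=1010 PL?F → skip
[4] flags=1001 → (cmp)
[5] flags=1001 LS?T → r3=0xde
[6] flags=1001 MI?T → r0=0x00
[7] flags=1001 → (cmp)
[8] flags=1001 NE?T → r2=0x56
[9] flags=1001 EQ?F → skip

EXEC = [2,5,6,8]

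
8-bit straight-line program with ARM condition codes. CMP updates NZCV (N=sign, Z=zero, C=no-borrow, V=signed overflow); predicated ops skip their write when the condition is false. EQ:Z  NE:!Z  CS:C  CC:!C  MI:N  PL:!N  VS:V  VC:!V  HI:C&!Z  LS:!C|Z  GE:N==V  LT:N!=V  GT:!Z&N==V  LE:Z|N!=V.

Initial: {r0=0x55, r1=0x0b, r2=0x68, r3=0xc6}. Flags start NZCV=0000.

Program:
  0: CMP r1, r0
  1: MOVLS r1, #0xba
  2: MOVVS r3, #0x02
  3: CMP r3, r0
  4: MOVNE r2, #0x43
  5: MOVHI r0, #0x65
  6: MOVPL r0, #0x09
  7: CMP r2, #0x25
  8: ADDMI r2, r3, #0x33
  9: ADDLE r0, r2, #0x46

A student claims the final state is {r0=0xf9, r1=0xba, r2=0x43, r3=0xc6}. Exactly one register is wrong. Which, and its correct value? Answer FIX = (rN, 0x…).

0: ✓ CMP  NZCV=1000
1: ✓ MOVLS  r1←0xba
2: · MOVVS
3: ✓ CMP  NZCV=0011
4: ✓ MOVNE  r2←0x43
5: ✓ MOVHI  r0←0x65
6: ✓ MOVPL  r0←0x09
7: ✓ CMP  NZCV=0010
8: · ADDMI
9: · ADDLE

FIX = (r0, 0x09)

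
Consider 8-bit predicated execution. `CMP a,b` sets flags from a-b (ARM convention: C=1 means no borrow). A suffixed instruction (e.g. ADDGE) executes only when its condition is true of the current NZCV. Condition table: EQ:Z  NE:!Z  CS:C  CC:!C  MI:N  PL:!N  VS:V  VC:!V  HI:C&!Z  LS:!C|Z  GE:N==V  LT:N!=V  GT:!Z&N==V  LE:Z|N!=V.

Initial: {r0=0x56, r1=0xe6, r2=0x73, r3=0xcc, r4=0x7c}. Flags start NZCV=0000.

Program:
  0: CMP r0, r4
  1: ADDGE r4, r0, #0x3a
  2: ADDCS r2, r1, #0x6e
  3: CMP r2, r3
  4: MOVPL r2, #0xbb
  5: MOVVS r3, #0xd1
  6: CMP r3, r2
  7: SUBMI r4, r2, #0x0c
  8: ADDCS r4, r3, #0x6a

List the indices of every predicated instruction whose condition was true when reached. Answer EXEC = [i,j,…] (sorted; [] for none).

0: ✓ CMP  NZCV=1000
1: · ADDGE
2: · ADDCS
3: ✓ CMP  NZCV=1001
4: · MOVPL
5: ✓ MOVVS  r3←0xd1
6: ✓ CMP  NZCV=0011
7: · SUBMI
8: ✓ ADDCS  r4←0x3b

EXEC = [5,8]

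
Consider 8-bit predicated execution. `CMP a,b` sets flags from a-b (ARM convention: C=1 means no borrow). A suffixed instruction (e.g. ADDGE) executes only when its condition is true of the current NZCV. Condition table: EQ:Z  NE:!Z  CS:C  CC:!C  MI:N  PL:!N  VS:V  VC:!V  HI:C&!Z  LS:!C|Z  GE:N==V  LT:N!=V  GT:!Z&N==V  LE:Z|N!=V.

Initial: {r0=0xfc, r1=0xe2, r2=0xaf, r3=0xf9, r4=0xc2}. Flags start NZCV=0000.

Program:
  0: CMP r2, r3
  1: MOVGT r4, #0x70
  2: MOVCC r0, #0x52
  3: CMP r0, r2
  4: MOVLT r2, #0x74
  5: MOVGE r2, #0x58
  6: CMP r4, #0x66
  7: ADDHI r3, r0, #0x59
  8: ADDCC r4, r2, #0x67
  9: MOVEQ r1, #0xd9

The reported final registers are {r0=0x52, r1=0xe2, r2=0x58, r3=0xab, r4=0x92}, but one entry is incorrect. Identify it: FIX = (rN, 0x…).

0: ✓ CMP  NZCV=1000
1: · MOVGT
2: ✓ MOVCC  r0←0x52
3: ✓ CMP  NZCV=1001
4: · MOVLT
5: ✓ MOVGE  r2←0x58
6: ✓ CMP  NZCV=0011
7: ✓ ADDHI  r3←0xab
8: · ADDCC
9: · MOVEQ

FIX = (r4, 0xc2)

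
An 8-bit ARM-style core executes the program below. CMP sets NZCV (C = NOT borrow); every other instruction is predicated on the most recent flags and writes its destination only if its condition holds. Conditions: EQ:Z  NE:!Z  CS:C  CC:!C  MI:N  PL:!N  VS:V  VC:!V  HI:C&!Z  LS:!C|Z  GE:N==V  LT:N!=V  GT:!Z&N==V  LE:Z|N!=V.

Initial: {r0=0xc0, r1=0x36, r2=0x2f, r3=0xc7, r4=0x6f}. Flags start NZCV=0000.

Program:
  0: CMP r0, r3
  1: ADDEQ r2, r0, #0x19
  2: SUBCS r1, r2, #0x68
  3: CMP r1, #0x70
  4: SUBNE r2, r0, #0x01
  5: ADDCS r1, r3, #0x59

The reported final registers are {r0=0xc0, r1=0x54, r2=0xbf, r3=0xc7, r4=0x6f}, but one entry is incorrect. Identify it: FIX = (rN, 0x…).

FIX = (r1, 0x36)

[0] flags=1000 → (cmp)
[1] flags=1000 EQ?F → skip
[2] flags=1000 CS?F → skip
[3] flags=1000 → (cmp)
[4] flags=1000 NE?T → r2=0xbf
[5] flags=1000 CS?F → skip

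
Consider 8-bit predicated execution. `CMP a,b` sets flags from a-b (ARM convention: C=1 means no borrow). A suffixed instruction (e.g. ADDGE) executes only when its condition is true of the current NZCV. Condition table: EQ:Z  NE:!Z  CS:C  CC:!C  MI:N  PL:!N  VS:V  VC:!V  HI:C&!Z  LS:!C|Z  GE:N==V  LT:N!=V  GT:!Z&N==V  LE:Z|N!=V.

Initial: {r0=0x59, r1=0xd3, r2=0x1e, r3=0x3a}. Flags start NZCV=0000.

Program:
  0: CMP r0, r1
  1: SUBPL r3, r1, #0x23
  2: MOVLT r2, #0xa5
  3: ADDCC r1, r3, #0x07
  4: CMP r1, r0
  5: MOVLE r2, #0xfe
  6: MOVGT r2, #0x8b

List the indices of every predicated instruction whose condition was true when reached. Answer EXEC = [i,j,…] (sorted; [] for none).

0: ✓ CMP  NZCV=1001
1: · SUBPL
2: · MOVLT
3: ✓ ADDCC  r1←0x41
4: ✓ CMP  NZCV=1000
5: ✓ MOVLE  r2←0xfe
6: · MOVGT

EXEC = [3,5]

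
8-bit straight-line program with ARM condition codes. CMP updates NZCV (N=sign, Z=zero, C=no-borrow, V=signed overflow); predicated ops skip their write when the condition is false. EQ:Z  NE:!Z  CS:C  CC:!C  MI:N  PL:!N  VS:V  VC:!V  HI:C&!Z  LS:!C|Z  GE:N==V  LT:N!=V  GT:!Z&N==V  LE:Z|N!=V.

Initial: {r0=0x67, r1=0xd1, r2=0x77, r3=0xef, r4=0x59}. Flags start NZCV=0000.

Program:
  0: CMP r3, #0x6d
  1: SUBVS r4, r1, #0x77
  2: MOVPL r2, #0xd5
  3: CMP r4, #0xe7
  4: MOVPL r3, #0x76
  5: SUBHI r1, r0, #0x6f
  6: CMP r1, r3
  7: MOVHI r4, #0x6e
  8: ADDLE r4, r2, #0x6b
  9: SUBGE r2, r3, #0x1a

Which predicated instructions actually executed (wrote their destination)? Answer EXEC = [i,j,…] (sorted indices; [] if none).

0: ✓ CMP  NZCV=1010
1: · SUBVS
2: · MOVPL
3: ✓ CMP  NZCV=0000
4: ✓ MOVPL  r3←0x76
5: · SUBHI
6: ✓ CMP  NZCV=0011
7: ✓ MOVHI  r4←0x6e
8: ✓ ADDLE  r4←0xe2
9: · SUBGE

EXEC = [4,7,8]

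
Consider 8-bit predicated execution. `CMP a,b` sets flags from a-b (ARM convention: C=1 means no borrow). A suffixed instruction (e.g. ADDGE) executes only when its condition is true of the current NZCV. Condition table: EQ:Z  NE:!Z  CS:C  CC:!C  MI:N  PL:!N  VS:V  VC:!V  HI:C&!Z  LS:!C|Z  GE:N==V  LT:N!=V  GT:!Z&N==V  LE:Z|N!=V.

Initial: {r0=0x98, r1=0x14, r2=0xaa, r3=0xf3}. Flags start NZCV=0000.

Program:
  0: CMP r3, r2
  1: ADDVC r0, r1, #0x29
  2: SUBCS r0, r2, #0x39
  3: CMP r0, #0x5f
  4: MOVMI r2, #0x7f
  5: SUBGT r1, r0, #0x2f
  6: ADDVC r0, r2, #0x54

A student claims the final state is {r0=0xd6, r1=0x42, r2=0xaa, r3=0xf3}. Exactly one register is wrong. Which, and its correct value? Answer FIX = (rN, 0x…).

FIX = (r0, 0xfe)

0: ✓ CMP  NZCV=0010
1: ✓ ADDVC  r0←0x3d
2: ✓ SUBCS  r0←0x71
3: ✓ CMP  NZCV=0010
4: · MOVMI
5: ✓ SUBGT  r1←0x42
6: ✓ ADDVC  r0←0xfe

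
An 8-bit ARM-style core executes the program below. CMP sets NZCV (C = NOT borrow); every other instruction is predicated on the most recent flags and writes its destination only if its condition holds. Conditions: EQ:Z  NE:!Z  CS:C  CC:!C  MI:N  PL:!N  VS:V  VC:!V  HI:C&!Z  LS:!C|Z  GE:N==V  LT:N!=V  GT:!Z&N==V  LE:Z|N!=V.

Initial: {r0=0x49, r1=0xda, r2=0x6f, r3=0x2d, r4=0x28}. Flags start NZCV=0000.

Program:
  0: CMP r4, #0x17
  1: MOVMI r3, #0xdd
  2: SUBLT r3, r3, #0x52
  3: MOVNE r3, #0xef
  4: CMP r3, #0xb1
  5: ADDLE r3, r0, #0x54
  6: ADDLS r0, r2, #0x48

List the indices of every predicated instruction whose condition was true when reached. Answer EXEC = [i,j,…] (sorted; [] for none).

EXEC = [3]

0: ✓ CMP  NZCV=0010
1: · MOVMI
2: · SUBLT
3: ✓ MOVNE  r3←0xef
4: ✓ CMP  NZCV=0010
5: · ADDLE
6: · ADDLS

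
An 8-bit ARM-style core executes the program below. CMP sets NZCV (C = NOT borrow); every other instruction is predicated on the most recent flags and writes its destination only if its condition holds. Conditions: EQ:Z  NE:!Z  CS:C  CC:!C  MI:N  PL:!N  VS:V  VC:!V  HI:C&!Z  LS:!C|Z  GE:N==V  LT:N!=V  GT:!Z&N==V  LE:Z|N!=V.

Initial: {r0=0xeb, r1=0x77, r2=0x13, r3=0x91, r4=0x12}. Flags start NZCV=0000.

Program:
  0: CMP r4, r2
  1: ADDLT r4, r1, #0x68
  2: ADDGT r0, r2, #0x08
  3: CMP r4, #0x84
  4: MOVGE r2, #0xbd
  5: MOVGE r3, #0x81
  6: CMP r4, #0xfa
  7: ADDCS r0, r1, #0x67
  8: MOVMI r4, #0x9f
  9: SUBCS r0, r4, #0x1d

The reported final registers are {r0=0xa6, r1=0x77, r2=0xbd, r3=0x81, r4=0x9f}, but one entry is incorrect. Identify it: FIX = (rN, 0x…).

[0] flags=1000 → (cmp)
[1] flags=1000 LT?T → r4=0xdf
[2] flags=1000 GT?F → skip
[3] flags=0010 → (cmp)
[4] flags=0010 GE?T → r2=0xbd
[5] flags=0010 GE?T → r3=0x81
[6] flags=1000 → (cmp)
[7] flags=1000 CS?F → skip
[8] flags=1000 MI?T → r4=0x9f
[9] flags=1000 CS?F → skip

FIX = (r0, 0xeb)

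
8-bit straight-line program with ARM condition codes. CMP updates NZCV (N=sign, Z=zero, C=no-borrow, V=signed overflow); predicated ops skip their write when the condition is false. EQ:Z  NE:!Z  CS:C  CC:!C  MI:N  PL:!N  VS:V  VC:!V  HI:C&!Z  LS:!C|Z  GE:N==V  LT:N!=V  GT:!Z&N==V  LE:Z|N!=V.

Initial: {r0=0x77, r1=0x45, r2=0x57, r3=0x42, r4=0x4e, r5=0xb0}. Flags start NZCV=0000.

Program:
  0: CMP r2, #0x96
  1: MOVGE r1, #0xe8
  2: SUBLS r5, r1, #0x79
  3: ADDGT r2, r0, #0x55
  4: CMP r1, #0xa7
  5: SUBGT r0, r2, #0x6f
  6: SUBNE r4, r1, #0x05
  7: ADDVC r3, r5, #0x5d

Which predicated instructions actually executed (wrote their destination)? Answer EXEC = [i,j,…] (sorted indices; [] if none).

EXEC = [1,2,3,5,6,7]

0: ✓ CMP  NZCV=1001
1: ✓ MOVGE  r1←0xe8
2: ✓ SUBLS  r5←0x6f
3: ✓ ADDGT  r2←0xcc
4: ✓ CMP  NZCV=0010
5: ✓ SUBGT  r0←0x5d
6: ✓ SUBNE  r4←0xe3
7: ✓ ADDVC  r3←0xcc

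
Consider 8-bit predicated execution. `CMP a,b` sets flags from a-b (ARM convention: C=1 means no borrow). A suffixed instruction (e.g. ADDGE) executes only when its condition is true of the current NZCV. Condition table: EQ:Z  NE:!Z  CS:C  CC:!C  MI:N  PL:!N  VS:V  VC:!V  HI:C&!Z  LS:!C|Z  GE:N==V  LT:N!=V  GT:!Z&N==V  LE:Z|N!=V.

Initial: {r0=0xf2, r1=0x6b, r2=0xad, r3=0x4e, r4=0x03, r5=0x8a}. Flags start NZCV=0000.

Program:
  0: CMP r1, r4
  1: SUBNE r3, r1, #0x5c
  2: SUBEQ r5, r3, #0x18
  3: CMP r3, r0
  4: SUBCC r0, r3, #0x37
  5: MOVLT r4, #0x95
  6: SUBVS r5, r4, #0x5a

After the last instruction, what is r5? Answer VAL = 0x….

0: ✓ CMP  NZCV=0010
1: ✓ SUBNE  r3←0x0f
2: · SUBEQ
3: ✓ CMP  NZCV=0000
4: ✓ SUBCC  r0←0xd8
5: · MOVLT
6: · SUBVS

VAL = 0x8a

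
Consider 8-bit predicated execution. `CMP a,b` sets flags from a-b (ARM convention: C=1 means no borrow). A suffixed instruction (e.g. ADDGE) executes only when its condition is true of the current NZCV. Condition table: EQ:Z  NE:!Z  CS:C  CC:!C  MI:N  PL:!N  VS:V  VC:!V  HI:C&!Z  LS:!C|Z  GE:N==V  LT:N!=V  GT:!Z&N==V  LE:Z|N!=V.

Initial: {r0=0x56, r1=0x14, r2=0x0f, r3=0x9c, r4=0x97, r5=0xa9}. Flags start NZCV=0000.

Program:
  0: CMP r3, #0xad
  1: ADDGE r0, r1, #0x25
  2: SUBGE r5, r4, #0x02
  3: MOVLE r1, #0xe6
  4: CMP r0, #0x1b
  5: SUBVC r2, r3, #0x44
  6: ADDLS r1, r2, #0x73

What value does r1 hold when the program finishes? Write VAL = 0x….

0: ✓ CMP  NZCV=1000
1: · ADDGE
2: · SUBGE
3: ✓ MOVLE  r1←0xe6
4: ✓ CMP  NZCV=0010
5: ✓ SUBVC  r2←0x58
6: · ADDLS

VAL = 0xe6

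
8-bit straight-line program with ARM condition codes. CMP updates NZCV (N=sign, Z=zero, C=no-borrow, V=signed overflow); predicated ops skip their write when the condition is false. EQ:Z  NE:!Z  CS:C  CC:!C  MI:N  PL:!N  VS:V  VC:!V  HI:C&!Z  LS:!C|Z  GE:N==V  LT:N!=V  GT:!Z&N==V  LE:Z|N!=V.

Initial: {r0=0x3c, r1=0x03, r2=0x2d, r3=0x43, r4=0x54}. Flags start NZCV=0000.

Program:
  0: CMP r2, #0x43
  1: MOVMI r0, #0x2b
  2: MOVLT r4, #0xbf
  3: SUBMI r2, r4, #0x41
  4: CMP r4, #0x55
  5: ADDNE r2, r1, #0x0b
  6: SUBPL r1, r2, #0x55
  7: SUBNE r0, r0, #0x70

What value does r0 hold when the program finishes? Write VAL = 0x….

VAL = 0xbb

0: ✓ CMP  NZCV=1000
1: ✓ MOVMI  r0←0x2b
2: ✓ MOVLT  r4←0xbf
3: ✓ SUBMI  r2←0x7e
4: ✓ CMP  NZCV=0011
5: ✓ ADDNE  r2←0x0e
6: ✓ SUBPL  r1←0xb9
7: ✓ SUBNE  r0←0xbb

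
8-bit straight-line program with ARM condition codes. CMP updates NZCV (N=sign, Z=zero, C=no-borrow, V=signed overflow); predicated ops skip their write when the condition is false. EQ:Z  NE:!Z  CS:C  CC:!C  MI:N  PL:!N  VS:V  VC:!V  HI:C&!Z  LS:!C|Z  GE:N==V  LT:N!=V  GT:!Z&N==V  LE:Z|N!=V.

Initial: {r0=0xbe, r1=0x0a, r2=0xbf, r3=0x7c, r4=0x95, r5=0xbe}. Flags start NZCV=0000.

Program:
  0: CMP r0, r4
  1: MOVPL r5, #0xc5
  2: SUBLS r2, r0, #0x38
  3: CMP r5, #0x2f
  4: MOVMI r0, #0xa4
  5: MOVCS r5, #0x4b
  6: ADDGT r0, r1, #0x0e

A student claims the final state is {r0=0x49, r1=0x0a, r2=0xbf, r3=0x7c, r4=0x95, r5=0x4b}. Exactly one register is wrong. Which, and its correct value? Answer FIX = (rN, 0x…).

FIX = (r0, 0xa4)

0: ✓ CMP  NZCV=0010
1: ✓ MOVPL  r5←0xc5
2: · SUBLS
3: ✓ CMP  NZCV=1010
4: ✓ MOVMI  r0←0xa4
5: ✓ MOVCS  r5←0x4b
6: · ADDGT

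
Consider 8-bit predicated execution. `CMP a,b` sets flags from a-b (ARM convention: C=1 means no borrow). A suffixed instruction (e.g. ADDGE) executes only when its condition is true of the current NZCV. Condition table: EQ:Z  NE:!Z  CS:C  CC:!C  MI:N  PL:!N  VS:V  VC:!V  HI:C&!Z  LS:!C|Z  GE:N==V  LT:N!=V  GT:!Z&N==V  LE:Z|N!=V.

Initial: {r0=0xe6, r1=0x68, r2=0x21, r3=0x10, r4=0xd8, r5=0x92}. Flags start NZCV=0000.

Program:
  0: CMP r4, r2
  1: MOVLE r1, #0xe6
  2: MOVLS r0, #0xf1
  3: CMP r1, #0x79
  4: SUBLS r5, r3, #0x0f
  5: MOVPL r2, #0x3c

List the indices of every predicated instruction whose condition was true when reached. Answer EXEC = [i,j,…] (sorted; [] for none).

EXEC = [1,5]

0: ✓ CMP  NZCV=1010
1: ✓ MOVLE  r1←0xe6
2: · MOVLS
3: ✓ CMP  NZCV=0011
4: · SUBLS
5: ✓ MOVPL  r2←0x3c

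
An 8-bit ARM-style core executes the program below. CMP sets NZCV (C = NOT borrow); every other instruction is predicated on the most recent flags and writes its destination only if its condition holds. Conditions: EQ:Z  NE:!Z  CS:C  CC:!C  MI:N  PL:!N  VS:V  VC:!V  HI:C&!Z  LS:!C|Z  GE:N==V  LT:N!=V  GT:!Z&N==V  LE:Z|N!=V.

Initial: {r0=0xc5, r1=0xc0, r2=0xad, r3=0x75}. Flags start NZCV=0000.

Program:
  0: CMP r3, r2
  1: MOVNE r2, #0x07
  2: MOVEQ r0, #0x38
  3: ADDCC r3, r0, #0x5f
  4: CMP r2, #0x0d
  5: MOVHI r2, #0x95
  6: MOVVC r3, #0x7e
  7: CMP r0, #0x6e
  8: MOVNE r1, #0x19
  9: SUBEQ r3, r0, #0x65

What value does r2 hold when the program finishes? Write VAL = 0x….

VAL = 0x07

0: ✓ CMP  NZCV=1001
1: ✓ MOVNE  r2←0x07
2: · MOVEQ
3: ✓ ADDCC  r3←0x24
4: ✓ CMP  NZCV=1000
5: · MOVHI
6: ✓ MOVVC  r3←0x7e
7: ✓ CMP  NZCV=0011
8: ✓ MOVNE  r1←0x19
9: · SUBEQ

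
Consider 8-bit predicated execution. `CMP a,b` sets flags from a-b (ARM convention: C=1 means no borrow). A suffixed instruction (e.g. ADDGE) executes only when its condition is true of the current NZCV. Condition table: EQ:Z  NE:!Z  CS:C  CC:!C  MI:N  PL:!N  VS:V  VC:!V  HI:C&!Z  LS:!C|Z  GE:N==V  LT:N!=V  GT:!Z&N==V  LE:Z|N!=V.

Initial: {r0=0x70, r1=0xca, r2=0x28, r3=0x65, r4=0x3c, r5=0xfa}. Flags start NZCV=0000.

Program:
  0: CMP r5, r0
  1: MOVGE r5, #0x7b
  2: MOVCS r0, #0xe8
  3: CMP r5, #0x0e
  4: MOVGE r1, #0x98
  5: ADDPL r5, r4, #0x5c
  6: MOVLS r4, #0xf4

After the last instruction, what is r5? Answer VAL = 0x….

VAL = 0xfa

0: ✓ CMP  NZCV=1010
1: · MOVGE
2: ✓ MOVCS  r0←0xe8
3: ✓ CMP  NZCV=1010
4: · MOVGE
5: · ADDPL
6: · MOVLS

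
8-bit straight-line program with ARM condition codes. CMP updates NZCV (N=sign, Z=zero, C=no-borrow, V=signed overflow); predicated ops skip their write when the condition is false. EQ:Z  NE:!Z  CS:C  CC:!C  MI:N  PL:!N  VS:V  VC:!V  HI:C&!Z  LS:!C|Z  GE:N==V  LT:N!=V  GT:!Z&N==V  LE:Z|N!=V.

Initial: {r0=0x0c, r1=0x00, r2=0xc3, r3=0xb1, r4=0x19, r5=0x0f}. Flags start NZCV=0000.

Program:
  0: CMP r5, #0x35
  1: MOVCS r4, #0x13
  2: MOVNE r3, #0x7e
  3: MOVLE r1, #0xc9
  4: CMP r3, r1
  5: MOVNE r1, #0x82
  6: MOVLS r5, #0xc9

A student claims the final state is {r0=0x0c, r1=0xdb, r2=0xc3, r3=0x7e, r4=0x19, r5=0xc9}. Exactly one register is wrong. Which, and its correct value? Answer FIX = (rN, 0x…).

[0] flags=1000 → (cmp)
[1] flags=1000 CS?F → skip
[2] flags=1000 NE?T → r3=0x7e
[3] flags=1000 LE?T → r1=0xc9
[4] flags=1001 → (cmp)
[5] flags=1001 NE?T → r1=0x82
[6] flags=1001 LS?T → r5=0xc9

FIX = (r1, 0x82)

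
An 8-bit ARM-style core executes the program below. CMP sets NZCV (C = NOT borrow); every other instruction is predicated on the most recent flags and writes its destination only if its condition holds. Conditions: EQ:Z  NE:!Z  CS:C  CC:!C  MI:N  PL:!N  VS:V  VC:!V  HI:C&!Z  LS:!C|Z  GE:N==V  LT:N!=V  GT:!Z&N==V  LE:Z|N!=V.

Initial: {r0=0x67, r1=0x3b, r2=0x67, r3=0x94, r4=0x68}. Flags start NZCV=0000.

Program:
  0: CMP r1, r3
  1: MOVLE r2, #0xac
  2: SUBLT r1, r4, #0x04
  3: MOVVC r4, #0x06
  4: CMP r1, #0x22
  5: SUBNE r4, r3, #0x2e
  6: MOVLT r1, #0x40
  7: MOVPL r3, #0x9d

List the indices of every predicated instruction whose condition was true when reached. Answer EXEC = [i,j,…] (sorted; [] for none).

[0] flags=1001 → (cmp)
[1] flags=1001 LE?F → skip
[2] flags=1001 LT?F → skip
[3] flags=1001 VC?F → skip
[4] flags=0010 → (cmp)
[5] flags=0010 NE?T → r4=0x66
[6] flags=0010 LT?F → skip
[7] flags=0010 PL?T → r3=0x9d

EXEC = [5,7]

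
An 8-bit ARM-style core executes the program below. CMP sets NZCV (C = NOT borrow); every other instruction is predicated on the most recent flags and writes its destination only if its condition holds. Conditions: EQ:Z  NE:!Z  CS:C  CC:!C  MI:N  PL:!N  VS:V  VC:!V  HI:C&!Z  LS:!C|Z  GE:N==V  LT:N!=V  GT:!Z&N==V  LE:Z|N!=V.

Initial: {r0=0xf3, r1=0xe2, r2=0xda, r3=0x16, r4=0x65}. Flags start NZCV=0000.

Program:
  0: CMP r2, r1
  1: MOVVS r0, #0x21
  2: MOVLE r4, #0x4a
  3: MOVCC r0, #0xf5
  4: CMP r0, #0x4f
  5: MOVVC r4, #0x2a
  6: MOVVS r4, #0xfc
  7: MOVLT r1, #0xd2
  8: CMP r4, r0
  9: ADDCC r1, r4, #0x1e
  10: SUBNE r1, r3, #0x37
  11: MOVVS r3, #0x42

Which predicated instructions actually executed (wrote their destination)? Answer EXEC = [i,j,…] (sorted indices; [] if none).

EXEC = [2,3,5,7,9,10]

[0] flags=1000 → (cmp)
[1] flags=1000 VS?F → skip
[2] flags=1000 LE?T → r4=0x4a
[3] flags=1000 CC?T → r0=0xf5
[4] flags=1010 → (cmp)
[5] flags=1010 VC?T → r4=0x2a
[6] flags=1010 VS?F → skip
[7] flags=1010 LT?T → r1=0xd2
[8] flags=0000 → (cmp)
[9] flags=0000 CC?T → r1=0x48
[10] flags=0000 NE?T → r1=0xdf
[11] flags=0000 VS?F → skip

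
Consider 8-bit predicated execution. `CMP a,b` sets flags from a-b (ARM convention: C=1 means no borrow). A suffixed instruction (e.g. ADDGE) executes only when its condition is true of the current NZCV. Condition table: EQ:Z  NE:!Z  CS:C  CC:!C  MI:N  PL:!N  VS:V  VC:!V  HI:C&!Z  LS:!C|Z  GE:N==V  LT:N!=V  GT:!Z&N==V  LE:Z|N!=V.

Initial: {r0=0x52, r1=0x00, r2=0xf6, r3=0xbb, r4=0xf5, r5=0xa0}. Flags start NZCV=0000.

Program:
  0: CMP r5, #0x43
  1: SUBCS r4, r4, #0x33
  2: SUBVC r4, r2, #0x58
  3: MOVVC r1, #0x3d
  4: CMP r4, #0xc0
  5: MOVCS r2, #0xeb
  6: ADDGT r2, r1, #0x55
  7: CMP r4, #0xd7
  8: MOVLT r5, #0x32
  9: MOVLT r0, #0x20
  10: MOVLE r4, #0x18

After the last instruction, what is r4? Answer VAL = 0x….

0: ✓ CMP  NZCV=0011
1: ✓ SUBCS  r4←0xc2
2: · SUBVC
3: · MOVVC
4: ✓ CMP  NZCV=0010
5: ✓ MOVCS  r2←0xeb
6: ✓ ADDGT  r2←0x55
7: ✓ CMP  NZCV=1000
8: ✓ MOVLT  r5←0x32
9: ✓ MOVLT  r0←0x20
10: ✓ MOVLE  r4←0x18

VAL = 0x18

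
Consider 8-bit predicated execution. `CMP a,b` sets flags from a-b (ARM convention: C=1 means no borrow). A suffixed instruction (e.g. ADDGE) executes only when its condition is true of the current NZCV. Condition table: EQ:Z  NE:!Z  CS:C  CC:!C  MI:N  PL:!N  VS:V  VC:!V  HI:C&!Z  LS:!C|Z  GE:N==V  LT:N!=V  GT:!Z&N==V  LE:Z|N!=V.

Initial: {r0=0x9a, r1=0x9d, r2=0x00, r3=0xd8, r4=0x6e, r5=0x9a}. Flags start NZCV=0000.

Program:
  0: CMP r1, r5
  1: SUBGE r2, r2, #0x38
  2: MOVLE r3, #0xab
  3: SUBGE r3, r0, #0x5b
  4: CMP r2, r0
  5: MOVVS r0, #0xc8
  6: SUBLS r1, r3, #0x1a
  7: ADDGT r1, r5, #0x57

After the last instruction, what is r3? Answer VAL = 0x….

VAL = 0x3f

0: ✓ CMP  NZCV=0010
1: ✓ SUBGE  r2←0xc8
2: · MOVLE
3: ✓ SUBGE  r3←0x3f
4: ✓ CMP  NZCV=0010
5: · MOVVS
6: · SUBLS
7: ✓ ADDGT  r1←0xf1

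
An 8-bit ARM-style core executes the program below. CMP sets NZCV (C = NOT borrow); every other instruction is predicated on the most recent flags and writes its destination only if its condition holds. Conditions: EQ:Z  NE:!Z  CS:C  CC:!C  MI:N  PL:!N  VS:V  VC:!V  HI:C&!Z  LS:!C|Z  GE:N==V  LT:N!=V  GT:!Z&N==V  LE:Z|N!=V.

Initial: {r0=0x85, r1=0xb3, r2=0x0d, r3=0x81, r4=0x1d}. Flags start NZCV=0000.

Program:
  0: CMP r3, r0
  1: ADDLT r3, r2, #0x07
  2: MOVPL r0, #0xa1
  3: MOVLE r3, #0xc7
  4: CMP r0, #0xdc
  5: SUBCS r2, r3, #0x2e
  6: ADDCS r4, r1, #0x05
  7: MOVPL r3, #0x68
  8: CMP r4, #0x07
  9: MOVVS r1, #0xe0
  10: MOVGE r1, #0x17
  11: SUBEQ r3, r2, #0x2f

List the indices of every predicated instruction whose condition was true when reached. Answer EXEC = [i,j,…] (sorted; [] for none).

EXEC = [1,3,10]

0: ✓ CMP  NZCV=1000
1: ✓ ADDLT  r3←0x14
2: · MOVPL
3: ✓ MOVLE  r3←0xc7
4: ✓ CMP  NZCV=1000
5: · SUBCS
6: · ADDCS
7: · MOVPL
8: ✓ CMP  NZCV=0010
9: · MOVVS
10: ✓ MOVGE  r1←0x17
11: · SUBEQ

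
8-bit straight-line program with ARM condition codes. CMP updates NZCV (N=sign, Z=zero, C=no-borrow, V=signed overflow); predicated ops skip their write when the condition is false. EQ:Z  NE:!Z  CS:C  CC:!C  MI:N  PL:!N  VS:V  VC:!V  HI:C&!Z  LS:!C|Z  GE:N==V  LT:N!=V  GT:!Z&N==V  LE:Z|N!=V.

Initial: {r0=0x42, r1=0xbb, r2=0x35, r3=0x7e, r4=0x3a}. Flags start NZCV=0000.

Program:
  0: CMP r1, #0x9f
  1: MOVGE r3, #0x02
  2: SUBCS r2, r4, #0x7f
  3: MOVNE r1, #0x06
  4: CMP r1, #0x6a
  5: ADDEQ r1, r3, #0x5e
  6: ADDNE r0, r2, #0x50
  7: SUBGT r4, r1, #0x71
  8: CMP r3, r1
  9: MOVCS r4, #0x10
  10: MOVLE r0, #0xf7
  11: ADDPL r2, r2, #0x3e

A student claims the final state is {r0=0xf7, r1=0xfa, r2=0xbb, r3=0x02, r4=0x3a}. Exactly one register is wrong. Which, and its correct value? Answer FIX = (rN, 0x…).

0: ✓ CMP  NZCV=0010
1: ✓ MOVGE  r3←0x02
2: ✓ SUBCS  r2←0xbb
3: ✓ MOVNE  r1←0x06
4: ✓ CMP  NZCV=1000
5: · ADDEQ
6: ✓ ADDNE  r0←0x0b
7: · SUBGT
8: ✓ CMP  NZCV=1000
9: · MOVCS
10: ✓ MOVLE  r0←0xf7
11: · ADDPL

FIX = (r1, 0x06)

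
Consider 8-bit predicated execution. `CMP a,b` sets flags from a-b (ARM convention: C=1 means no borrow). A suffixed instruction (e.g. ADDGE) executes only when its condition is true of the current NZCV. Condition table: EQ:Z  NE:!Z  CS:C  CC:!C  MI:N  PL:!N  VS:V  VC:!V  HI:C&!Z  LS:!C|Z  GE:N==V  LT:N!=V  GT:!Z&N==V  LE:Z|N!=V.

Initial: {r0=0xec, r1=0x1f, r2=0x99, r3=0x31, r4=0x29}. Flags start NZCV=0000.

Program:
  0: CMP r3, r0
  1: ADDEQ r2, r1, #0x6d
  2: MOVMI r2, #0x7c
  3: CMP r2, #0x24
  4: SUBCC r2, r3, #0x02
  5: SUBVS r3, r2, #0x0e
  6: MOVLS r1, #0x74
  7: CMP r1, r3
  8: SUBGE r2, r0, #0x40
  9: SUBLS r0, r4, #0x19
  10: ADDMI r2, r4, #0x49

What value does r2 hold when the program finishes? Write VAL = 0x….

VAL = 0x72

0: ✓ CMP  NZCV=0000
1: · ADDEQ
2: · MOVMI
3: ✓ CMP  NZCV=0011
4: · SUBCC
5: ✓ SUBVS  r3←0x8b
6: · MOVLS
7: ✓ CMP  NZCV=1001
8: ✓ SUBGE  r2←0xac
9: ✓ SUBLS  r0←0x10
10: ✓ ADDMI  r2←0x72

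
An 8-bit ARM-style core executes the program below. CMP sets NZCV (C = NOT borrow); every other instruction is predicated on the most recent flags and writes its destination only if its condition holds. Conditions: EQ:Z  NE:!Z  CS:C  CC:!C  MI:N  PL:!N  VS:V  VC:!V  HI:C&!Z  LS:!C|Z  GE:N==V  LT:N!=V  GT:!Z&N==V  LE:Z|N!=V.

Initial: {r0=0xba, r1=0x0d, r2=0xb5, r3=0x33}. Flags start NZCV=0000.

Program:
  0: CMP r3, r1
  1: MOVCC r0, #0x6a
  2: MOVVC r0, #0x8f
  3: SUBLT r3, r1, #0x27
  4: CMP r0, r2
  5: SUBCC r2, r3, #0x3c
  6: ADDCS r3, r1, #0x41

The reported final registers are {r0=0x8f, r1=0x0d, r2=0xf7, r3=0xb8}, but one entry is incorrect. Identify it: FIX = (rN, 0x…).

0: ✓ CMP  NZCV=0010
1: · MOVCC
2: ✓ MOVVC  r0←0x8f
3: · SUBLT
4: ✓ CMP  NZCV=1000
5: ✓ SUBCC  r2←0xf7
6: · ADDCS

FIX = (r3, 0x33)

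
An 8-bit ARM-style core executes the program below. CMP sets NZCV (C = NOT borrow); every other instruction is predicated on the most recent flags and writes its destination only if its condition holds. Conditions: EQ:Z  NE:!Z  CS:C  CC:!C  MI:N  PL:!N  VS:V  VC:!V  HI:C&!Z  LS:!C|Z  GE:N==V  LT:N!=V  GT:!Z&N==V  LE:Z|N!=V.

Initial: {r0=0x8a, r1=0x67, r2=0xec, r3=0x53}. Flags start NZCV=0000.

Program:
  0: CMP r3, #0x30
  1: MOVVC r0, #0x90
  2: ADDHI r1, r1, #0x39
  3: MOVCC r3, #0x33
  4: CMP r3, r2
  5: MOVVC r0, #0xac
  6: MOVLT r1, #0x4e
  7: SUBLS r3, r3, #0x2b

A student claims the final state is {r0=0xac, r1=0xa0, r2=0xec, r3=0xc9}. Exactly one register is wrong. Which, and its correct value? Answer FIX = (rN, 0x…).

FIX = (r3, 0x28)

[0] flags=0010 → (cmp)
[1] flags=0010 VC?T → r0=0x90
[2] flags=0010 HI?T → r1=0xa0
[3] flags=0010 CC?F → skip
[4] flags=0000 → (cmp)
[5] flags=0000 VC?T → r0=0xac
[6] flags=0000 LT?F → skip
[7] flags=0000 LS?T → r3=0x28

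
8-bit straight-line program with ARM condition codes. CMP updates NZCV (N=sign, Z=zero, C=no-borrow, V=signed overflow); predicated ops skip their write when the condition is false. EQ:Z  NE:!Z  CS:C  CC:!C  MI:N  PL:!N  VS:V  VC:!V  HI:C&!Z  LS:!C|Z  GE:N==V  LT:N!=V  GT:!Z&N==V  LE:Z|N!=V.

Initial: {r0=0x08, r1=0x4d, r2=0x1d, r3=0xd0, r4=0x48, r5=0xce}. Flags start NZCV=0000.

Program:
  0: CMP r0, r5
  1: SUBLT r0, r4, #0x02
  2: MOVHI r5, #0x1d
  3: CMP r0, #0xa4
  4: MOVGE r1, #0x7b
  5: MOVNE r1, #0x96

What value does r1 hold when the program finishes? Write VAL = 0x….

VAL = 0x96

0: ✓ CMP  NZCV=0000
1: · SUBLT
2: · MOVHI
3: ✓ CMP  NZCV=0000
4: ✓ MOVGE  r1←0x7b
5: ✓ MOVNE  r1←0x96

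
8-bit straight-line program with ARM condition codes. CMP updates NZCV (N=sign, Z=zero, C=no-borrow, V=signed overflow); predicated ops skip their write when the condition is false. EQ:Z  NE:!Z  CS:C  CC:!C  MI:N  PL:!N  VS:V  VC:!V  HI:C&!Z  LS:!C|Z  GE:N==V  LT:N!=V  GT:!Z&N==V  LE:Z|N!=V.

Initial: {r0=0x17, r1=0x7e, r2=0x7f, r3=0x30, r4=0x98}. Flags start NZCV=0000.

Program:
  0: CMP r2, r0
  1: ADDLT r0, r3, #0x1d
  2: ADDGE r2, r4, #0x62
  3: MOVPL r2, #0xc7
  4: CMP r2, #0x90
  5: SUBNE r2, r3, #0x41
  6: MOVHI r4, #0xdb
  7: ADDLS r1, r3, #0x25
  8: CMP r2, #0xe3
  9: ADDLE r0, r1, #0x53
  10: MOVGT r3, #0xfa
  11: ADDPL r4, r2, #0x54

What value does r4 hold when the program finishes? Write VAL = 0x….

VAL = 0x43

0: ✓ CMP  NZCV=0010
1: · ADDLT
2: ✓ ADDGE  r2←0xfa
3: ✓ MOVPL  r2←0xc7
4: ✓ CMP  NZCV=0010
5: ✓ SUBNE  r2←0xef
6: ✓ MOVHI  r4←0xdb
7: · ADDLS
8: ✓ CMP  NZCV=0010
9: · ADDLE
10: ✓ MOVGT  r3←0xfa
11: ✓ ADDPL  r4←0x43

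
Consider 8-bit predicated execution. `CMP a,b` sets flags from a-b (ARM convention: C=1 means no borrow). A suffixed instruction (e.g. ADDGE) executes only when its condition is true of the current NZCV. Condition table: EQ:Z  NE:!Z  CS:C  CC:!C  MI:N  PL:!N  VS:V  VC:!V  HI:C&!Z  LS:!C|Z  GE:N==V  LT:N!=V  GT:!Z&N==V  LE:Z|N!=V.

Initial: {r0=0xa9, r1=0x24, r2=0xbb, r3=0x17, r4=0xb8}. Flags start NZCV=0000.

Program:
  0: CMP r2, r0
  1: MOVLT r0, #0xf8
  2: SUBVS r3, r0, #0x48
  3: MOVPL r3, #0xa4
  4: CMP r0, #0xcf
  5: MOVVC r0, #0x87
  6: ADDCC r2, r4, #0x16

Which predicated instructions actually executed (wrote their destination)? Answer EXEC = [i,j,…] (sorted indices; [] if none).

EXEC = [3,5,6]

0: ✓ CMP  NZCV=0010
1: · MOVLT
2: · SUBVS
3: ✓ MOVPL  r3←0xa4
4: ✓ CMP  NZCV=1000
5: ✓ MOVVC  r0←0x87
6: ✓ ADDCC  r2←0xce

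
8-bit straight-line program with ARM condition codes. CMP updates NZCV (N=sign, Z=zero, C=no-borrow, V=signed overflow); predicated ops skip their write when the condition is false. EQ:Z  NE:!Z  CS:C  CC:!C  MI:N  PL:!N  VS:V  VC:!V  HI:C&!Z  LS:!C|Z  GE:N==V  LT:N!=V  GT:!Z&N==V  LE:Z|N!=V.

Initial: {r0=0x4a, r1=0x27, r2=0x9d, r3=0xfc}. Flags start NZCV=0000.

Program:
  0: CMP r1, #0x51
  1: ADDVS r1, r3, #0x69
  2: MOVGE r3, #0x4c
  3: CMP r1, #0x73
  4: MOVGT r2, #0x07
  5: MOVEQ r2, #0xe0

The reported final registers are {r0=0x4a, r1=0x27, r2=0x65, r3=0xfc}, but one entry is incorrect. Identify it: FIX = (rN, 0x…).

FIX = (r2, 0x9d)

0: ✓ CMP  NZCV=1000
1: · ADDVS
2: · MOVGE
3: ✓ CMP  NZCV=1000
4: · MOVGT
5: · MOVEQ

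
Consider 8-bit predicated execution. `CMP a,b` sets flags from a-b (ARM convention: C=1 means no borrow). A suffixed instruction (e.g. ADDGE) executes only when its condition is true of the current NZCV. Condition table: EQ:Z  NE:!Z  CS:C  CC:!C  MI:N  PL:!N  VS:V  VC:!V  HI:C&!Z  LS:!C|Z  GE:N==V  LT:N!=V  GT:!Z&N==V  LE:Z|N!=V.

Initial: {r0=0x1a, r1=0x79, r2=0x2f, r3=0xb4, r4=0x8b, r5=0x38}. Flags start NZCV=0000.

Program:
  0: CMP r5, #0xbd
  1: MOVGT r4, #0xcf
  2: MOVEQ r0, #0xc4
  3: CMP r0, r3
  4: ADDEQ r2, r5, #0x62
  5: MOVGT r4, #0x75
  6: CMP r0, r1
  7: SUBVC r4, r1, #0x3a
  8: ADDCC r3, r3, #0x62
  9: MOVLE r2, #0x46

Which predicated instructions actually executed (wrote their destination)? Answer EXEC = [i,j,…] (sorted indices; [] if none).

EXEC = [1,5,7,8,9]

[0] flags=0000 → (cmp)
[1] flags=0000 GT?T → r4=0xcf
[2] flags=0000 EQ?F → skip
[3] flags=0000 → (cmp)
[4] flags=0000 EQ?F → skip
[5] flags=0000 GT?T → r4=0x75
[6] flags=1000 → (cmp)
[7] flags=1000 VC?T → r4=0x3f
[8] flags=1000 CC?T → r3=0x16
[9] flags=1000 LE?T → r2=0x46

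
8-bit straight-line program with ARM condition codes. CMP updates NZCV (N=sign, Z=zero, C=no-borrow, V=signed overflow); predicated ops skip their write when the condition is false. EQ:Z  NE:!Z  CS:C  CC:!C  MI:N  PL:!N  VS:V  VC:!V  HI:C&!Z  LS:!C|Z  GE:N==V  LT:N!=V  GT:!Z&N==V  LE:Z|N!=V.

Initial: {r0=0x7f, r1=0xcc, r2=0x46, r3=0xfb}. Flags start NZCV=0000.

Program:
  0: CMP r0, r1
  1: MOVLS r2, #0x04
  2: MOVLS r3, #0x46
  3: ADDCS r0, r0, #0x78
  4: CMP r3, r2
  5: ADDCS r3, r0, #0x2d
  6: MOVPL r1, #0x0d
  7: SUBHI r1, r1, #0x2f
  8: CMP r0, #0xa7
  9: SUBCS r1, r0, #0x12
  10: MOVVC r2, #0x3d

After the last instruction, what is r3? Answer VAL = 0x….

VAL = 0xac

[0] flags=1001 → (cmp)
[1] flags=1001 LS?T → r2=0x04
[2] flags=1001 LS?T → r3=0x46
[3] flags=1001 CS?F → skip
[4] flags=0010 → (cmp)
[5] flags=0010 CS?T → r3=0xac
[6] flags=0010 PL?T → r1=0x0d
[7] flags=0010 HI?T → r1=0xde
[8] flags=1001 → (cmp)
[9] flags=1001 CS?F → skip
[10] flags=1001 VC?F → skip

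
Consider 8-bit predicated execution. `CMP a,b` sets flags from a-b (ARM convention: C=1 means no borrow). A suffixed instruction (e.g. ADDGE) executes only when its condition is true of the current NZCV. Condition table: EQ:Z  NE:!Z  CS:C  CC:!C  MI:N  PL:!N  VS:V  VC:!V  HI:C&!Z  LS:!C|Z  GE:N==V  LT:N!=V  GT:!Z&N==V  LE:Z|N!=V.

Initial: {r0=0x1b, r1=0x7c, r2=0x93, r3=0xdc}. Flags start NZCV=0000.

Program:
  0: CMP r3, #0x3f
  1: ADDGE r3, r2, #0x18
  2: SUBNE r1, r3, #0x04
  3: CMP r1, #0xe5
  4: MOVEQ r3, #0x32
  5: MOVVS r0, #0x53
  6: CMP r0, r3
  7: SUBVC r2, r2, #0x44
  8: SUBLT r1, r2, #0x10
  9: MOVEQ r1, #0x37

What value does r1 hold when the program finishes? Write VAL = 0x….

[0] flags=1010 → (cmp)
[1] flags=1010 GE?F → skip
[2] flags=1010 NE?T → r1=0xd8
[3] flags=1000 → (cmp)
[4] flags=1000 EQ?F → skip
[5] flags=1000 VS?F → skip
[6] flags=0000 → (cmp)
[7] flags=0000 VC?T → r2=0x4f
[8] flags=0000 LT?F → skip
[9] flags=0000 EQ?F → skip

VAL = 0xd8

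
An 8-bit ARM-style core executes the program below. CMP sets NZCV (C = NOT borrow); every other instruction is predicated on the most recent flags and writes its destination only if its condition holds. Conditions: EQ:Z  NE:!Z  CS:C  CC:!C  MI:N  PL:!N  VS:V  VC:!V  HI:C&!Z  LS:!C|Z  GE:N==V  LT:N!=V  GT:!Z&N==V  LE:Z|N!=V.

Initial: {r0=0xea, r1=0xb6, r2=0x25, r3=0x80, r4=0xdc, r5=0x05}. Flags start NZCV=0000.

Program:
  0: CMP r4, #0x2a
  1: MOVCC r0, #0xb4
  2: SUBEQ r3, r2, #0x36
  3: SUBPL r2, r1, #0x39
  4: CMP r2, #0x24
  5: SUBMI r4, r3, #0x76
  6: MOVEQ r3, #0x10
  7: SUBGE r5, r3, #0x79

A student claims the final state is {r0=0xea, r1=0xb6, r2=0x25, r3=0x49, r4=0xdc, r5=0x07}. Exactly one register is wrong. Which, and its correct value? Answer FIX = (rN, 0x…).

0: ✓ CMP  NZCV=1010
1: · MOVCC
2: · SUBEQ
3: · SUBPL
4: ✓ CMP  NZCV=0010
5: · SUBMI
6: · MOVEQ
7: ✓ SUBGE  r5←0x07

FIX = (r3, 0x80)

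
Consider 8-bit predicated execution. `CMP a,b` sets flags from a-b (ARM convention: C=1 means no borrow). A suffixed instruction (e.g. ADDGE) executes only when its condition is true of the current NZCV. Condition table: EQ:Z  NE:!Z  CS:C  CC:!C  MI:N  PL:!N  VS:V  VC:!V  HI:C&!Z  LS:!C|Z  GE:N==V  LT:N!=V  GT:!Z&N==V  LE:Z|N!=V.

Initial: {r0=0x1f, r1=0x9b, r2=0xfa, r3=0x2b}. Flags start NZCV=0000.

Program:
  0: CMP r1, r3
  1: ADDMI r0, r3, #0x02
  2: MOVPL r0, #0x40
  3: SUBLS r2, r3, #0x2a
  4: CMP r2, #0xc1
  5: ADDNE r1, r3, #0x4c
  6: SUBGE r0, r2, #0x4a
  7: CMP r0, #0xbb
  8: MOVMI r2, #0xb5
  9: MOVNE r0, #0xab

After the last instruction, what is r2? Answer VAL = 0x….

0: ✓ CMP  NZCV=0011
1: · ADDMI
2: ✓ MOVPL  r0←0x40
3: · SUBLS
4: ✓ CMP  NZCV=0010
5: ✓ ADDNE  r1←0x77
6: ✓ SUBGE  r0←0xb0
7: ✓ CMP  NZCV=1000
8: ✓ MOVMI  r2←0xb5
9: ✓ MOVNE  r0←0xab

VAL = 0xb5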